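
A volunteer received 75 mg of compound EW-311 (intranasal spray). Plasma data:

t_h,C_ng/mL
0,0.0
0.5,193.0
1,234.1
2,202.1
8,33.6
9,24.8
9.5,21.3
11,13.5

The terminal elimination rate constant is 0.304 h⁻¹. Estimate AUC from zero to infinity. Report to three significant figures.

Trapezoidal AUC_0→11:
  [0→0.5]: (0.0+193.0)/2 × 0.5 = 48.25
  [0.5→1]: (193.0+234.1)/2 × 0.5 = 106.775
  [1→2]: (234.1+202.1)/2 × 1 = 218.1
  [2→8]: (202.1+33.6)/2 × 6 = 707.1
  [8→9]: (33.6+24.8)/2 × 1 = 29.2
  [9→9.5]: (24.8+21.3)/2 × 0.5 = 11.525
  [9.5→11]: (21.3+13.5)/2 × 1.5 = 26.1
  Sum = 1147.05 ng/mL·h
Extrapolated tail: C_last / k_e = 13.5 / 0.304 = 44.408
AUC_0→∞ = 1147.05 + 44.408 = 1191.458 ng/mL·h

AUC = 1190 ng/mL·h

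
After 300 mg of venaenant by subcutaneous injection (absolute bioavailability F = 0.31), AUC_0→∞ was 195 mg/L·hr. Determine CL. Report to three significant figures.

CL = F × Dose / AUC_0→∞
   = 0.31 × 300 / 195 = 0.476923 L/hr

CL = 0.477 L/hr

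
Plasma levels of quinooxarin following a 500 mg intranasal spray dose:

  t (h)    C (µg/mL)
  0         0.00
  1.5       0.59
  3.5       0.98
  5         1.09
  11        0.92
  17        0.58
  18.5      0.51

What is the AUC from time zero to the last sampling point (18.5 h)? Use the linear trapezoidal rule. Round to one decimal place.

Trapezoidal AUC_0→18.5:
  [0→1.5]: (0.00+0.59)/2 × 1.5 = 0.4425
  [1.5→3.5]: (0.59+0.98)/2 × 2 = 1.57
  [3.5→5]: (0.98+1.09)/2 × 1.5 = 1.5525
  [5→11]: (1.09+0.92)/2 × 6 = 6.03
  [11→17]: (0.92+0.58)/2 × 6 = 4.5
  [17→18.5]: (0.58+0.51)/2 × 1.5 = 0.8175
  Sum = 14.9125 µg/mL·h

AUC = 14.9 µg/mL·h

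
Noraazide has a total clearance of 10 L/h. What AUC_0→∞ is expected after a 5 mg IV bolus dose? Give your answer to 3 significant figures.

AUC = 0.500 mg/L·h

AUC_0→∞ = Dose_iv / CL
        = 5 / 10 = 0.5 mg/L·h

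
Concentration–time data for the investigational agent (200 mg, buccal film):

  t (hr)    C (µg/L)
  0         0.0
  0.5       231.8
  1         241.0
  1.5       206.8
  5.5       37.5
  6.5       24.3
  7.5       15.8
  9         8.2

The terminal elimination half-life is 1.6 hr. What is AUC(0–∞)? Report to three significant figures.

AUC = 865 µg/L·hr

Trapezoidal AUC_0→9:
  [0→0.5]: (0.0+231.8)/2 × 0.5 = 57.95
  [0.5→1]: (231.8+241.0)/2 × 0.5 = 118.2
  [1→1.5]: (241.0+206.8)/2 × 0.5 = 111.95
  [1.5→5.5]: (206.8+37.5)/2 × 4 = 488.6
  [5.5→6.5]: (37.5+24.3)/2 × 1 = 30.9
  [6.5→7.5]: (24.3+15.8)/2 × 1 = 20.05
  [7.5→9]: (15.8+8.2)/2 × 1.5 = 18.0
  Sum = 845.65 µg/L·hr
k_e = ln2 / t½ = 0.693147 / 1.6 = 0.4332 hr^-1
Extrapolated tail: C_last / k_e = 8.2 / 0.4332 = 18.929
AUC_0→∞ = 845.65 + 18.929 = 864.579 µg/L·hr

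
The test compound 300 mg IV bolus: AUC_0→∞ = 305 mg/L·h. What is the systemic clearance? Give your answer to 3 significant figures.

CL = Dose_iv / AUC_0→∞
   = 300 / 305 = 0.983607 L/h

CL = 0.984 L/h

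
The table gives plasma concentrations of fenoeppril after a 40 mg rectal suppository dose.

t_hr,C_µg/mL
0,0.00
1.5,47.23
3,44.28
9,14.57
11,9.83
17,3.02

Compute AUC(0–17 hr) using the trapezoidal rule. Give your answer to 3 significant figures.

AUC = 344 µg/mL·hr

Trapezoidal AUC_0→17:
  [0→1.5]: (0.00+47.23)/2 × 1.5 = 35.4225
  [1.5→3]: (47.23+44.28)/2 × 1.5 = 68.6325
  [3→9]: (44.28+14.57)/2 × 6 = 176.55
  [9→11]: (14.57+9.83)/2 × 2 = 24.4
  [11→17]: (9.83+3.02)/2 × 6 = 38.55
  Sum = 343.555 µg/mL·hr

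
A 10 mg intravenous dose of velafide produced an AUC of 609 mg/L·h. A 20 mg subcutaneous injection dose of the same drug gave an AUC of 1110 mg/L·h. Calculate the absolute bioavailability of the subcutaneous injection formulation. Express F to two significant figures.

F = (AUC_ev / D_ev) / (AUC_iv / D_iv)
  = (1110/20) / (609/10)
  = 55.5 / 60.9 = 0.9113

F = 0.91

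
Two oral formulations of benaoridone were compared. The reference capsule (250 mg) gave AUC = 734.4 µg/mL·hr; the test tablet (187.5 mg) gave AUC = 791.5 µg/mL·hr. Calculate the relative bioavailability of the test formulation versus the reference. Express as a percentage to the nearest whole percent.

F_rel = 144%

F_rel = (AUC_test/D_test) / (AUC_ref/D_ref)
      = (791.5/187.5) / (734.4/250)
      = 4.22133 / 2.9376 = 1.4370 = 143.70%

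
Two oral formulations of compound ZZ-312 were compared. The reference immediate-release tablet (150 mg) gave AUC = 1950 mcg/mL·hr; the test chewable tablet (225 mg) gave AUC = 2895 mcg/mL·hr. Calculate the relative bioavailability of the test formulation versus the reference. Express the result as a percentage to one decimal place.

F_rel = 99.0%

F_rel = (AUC_test/D_test) / (AUC_ref/D_ref)
      = (2895/225) / (1950/150)
      = 12.8667 / 13 = 0.9897 = 98.97%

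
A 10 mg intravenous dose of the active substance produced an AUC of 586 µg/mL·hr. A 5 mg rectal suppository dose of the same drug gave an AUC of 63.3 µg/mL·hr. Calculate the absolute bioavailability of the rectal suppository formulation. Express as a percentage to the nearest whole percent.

F = (AUC_ev / D_ev) / (AUC_iv / D_iv)
  = (63.3/5) / (586/10)
  = 12.66 / 58.6 = 0.2160
  = 21.60%

F = 22%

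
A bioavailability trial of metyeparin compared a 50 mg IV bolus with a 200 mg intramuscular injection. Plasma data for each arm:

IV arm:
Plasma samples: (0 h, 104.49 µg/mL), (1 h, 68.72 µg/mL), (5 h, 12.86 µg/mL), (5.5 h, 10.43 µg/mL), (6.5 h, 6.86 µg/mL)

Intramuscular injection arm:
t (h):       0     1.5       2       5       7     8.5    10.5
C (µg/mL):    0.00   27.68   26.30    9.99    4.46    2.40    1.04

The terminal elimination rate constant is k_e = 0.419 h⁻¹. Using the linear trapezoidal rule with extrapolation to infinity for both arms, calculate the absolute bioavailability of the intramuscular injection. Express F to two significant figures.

Trapezoidal AUC_0→6.5 (IV):
  [0→1]: (104.49+68.72)/2 × 1 = 86.605
  [1→5]: (68.72+12.86)/2 × 4 = 163.16
  [5→5.5]: (12.86+10.43)/2 × 0.5 = 5.8225
  [5.5→6.5]: (10.43+6.86)/2 × 1 = 8.645
  Sum = 264.2325 µg/mL·h
IV tail: 6.86/0.419 = 16.372; AUC_iv,0→∞ = 264.2325 + 16.372 = 280.6045 µg/mL·h
Trapezoidal AUC_0→10.5 (intramuscular injection):
  [0→1.5]: (0.00+27.68)/2 × 1.5 = 20.76
  [1.5→2]: (27.68+26.30)/2 × 0.5 = 13.495
  [2→5]: (26.30+9.99)/2 × 3 = 54.435
  [5→7]: (9.99+4.46)/2 × 2 = 14.45
  [7→8.5]: (4.46+2.40)/2 × 1.5 = 5.145
  [8.5→10.5]: (2.40+1.04)/2 × 2 = 3.44
  Sum = 111.725 µg/mL·h
intramuscular injection tail: 1.04/0.419 = 2.482; AUC_ev,0→∞ = 111.725 + 2.482 = 114.207 µg/mL·h
F = (AUC_ev/D_ev)/(AUC_iv/D_iv) = (114.207/200)/(280.6045/50) = 0.571035/5.61209 = 0.1018

F = 0.10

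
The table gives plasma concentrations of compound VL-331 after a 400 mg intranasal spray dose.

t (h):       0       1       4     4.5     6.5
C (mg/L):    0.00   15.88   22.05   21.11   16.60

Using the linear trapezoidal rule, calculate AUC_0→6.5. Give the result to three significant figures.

AUC = 113 mg/L·h

Trapezoidal AUC_0→6.5:
  [0→1]: (0.00+15.88)/2 × 1 = 7.94
  [1→4]: (15.88+22.05)/2 × 3 = 56.895
  [4→4.5]: (22.05+21.11)/2 × 0.5 = 10.79
  [4.5→6.5]: (21.11+16.60)/2 × 2 = 37.71
  Sum = 113.335 mg/L·h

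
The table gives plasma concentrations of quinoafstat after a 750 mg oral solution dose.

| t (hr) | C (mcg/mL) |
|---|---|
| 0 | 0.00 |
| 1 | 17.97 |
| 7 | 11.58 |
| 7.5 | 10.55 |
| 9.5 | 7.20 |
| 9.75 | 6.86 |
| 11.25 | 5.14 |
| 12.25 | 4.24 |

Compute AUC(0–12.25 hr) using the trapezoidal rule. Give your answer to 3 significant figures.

Trapezoidal AUC_0→12.25:
  [0→1]: (0.00+17.97)/2 × 1 = 8.985
  [1→7]: (17.97+11.58)/2 × 6 = 88.65
  [7→7.5]: (11.58+10.55)/2 × 0.5 = 5.5325
  [7.5→9.5]: (10.55+7.20)/2 × 2 = 17.75
  [9.5→9.75]: (7.20+6.86)/2 × 0.25 = 1.7575
  [9.75→11.25]: (6.86+5.14)/2 × 1.5 = 9.0
  [11.25→12.25]: (5.14+4.24)/2 × 1 = 4.69
  Sum = 136.365 mcg/mL·hr

AUC = 136 mcg/mL·hr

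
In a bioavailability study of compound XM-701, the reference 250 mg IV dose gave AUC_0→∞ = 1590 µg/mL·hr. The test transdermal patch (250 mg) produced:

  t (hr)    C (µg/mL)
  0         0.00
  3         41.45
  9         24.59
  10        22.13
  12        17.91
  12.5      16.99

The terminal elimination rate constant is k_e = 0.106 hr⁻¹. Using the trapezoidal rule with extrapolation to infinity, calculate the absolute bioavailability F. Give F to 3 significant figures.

Trapezoidal AUC_0→12.5 (transdermal patch):
  [0→3]: (0.00+41.45)/2 × 3 = 62.175
  [3→9]: (41.45+24.59)/2 × 6 = 198.12
  [9→10]: (24.59+22.13)/2 × 1 = 23.36
  [10→12]: (22.13+17.91)/2 × 2 = 40.04
  [12→12.5]: (17.91+16.99)/2 × 0.5 = 8.725
  Sum = 332.42 µg/mL·hr
Tail: C_last/k_e = 16.99/0.106 = 160.283
AUC_0→∞ (transdermal patch) = 332.42 + 160.283 = 492.703 µg/mL·hr
F = (AUC_ev/D_ev)/(AUC_iv/D_iv) = (492.703/250)/(1590/250) = 1.970812/6.36 = 0.3099

F = 0.310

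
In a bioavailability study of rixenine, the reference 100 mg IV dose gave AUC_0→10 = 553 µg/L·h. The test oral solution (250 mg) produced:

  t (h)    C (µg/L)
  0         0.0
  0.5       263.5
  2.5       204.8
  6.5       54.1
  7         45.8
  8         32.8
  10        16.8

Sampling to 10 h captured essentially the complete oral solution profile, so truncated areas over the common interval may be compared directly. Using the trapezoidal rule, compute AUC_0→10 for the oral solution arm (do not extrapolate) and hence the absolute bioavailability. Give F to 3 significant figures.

Trapezoidal AUC_0→10 (oral solution):
  [0→0.5]: (0.0+263.5)/2 × 0.5 = 65.875
  [0.5→2.5]: (263.5+204.8)/2 × 2 = 468.3
  [2.5→6.5]: (204.8+54.1)/2 × 4 = 517.8
  [6.5→7]: (54.1+45.8)/2 × 0.5 = 24.975
  [7→8]: (45.8+32.8)/2 × 1 = 39.3
  [8→10]: (32.8+16.8)/2 × 2 = 49.6
  Sum = 1165.85 µg/L·h
F = (AUC_ev/D_ev)/(AUC_iv/D_iv) = (1165.85/250)/(553/100) = 4.6634/5.53 = 0.8433

F = 0.843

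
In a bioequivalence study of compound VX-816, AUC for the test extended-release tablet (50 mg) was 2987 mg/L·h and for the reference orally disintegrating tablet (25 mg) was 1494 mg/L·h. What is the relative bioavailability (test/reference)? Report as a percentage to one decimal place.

F_rel = (AUC_test/D_test) / (AUC_ref/D_ref)
      = (2987/50) / (1494/25)
      = 59.74 / 59.76 = 0.9997 = 99.97%

F_rel = 100.0%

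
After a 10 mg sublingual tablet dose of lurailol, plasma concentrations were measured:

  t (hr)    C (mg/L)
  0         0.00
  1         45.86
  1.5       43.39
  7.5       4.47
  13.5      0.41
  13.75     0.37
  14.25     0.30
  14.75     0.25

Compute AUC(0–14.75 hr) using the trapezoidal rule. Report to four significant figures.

Trapezoidal AUC_0→14.75:
  [0→1]: (0.00+45.86)/2 × 1 = 22.93
  [1→1.5]: (45.86+43.39)/2 × 0.5 = 22.3125
  [1.5→7.5]: (43.39+4.47)/2 × 6 = 143.58
  [7.5→13.5]: (4.47+0.41)/2 × 6 = 14.64
  [13.5→13.75]: (0.41+0.37)/2 × 0.25 = 0.0975
  [13.75→14.25]: (0.37+0.30)/2 × 0.5 = 0.1675
  [14.25→14.75]: (0.30+0.25)/2 × 0.5 = 0.1375
  Sum = 203.865 mg/L·hr

AUC = 203.9 mg/L·hr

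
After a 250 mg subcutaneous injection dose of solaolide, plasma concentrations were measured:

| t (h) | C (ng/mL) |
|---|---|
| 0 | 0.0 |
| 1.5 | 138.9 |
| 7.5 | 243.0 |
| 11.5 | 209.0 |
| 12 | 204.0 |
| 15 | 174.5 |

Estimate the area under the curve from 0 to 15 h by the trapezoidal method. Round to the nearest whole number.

AUC = 2825 ng/mL·h

Trapezoidal AUC_0→15:
  [0→1.5]: (0.0+138.9)/2 × 1.5 = 104.175
  [1.5→7.5]: (138.9+243.0)/2 × 6 = 1145.7
  [7.5→11.5]: (243.0+209.0)/2 × 4 = 904.0
  [11.5→12]: (209.0+204.0)/2 × 0.5 = 103.25
  [12→15]: (204.0+174.5)/2 × 3 = 567.75
  Sum = 2824.875 ng/mL·h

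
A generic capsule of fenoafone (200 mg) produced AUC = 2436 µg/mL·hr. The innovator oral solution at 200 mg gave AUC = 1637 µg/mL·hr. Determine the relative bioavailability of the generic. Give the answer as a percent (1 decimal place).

F_rel = (AUC_test/D_test) / (AUC_ref/D_ref)
      = (2436/200) / (1637/200)
      = 12.18 / 8.185 = 1.4881 = 148.81%

F_rel = 148.8%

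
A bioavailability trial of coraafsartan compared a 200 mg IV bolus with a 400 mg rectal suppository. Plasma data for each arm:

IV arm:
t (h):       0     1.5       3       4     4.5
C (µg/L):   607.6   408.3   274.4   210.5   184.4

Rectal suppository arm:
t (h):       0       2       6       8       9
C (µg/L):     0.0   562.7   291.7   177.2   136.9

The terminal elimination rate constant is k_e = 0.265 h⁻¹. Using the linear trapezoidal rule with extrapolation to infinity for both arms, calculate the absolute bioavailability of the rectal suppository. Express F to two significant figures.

F = 0.74

Trapezoidal AUC_0→4.5 (IV):
  [0→1.5]: (607.6+408.3)/2 × 1.5 = 761.925
  [1.5→3]: (408.3+274.4)/2 × 1.5 = 512.025
  [3→4]: (274.4+210.5)/2 × 1 = 242.45
  [4→4.5]: (210.5+184.4)/2 × 0.5 = 98.725
  Sum = 1615.125 µg/L·h
IV tail: 184.4/0.265 = 695.849; AUC_iv,0→∞ = 1615.125 + 695.849 = 2310.974 µg/L·h
Trapezoidal AUC_0→9 (rectal suppository):
  [0→2]: (0.0+562.7)/2 × 2 = 562.7
  [2→6]: (562.7+291.7)/2 × 4 = 1708.8
  [6→8]: (291.7+177.2)/2 × 2 = 468.9
  [8→9]: (177.2+136.9)/2 × 1 = 157.05
  Sum = 2897.45 µg/L·h
rectal suppository tail: 136.9/0.265 = 516.604; AUC_ev,0→∞ = 2897.45 + 516.604 = 3414.054 µg/L·h
F = (AUC_ev/D_ev)/(AUC_iv/D_iv) = (3414.054/400)/(2310.974/200) = 8.535135/11.55487 = 0.7387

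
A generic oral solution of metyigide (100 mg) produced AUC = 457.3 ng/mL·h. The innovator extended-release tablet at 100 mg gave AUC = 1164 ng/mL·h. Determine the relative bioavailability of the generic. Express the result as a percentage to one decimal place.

F_rel = (AUC_test/D_test) / (AUC_ref/D_ref)
      = (457.3/100) / (1164/100)
      = 4.573 / 11.64 = 0.3929 = 39.29%

F_rel = 39.3%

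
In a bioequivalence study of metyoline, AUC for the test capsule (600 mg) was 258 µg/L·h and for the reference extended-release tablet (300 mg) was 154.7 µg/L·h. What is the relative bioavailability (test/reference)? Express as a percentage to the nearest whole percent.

F_rel = 83%

F_rel = (AUC_test/D_test) / (AUC_ref/D_ref)
      = (258/600) / (154.7/300)
      = 0.43 / 0.515667 = 0.8339 = 83.39%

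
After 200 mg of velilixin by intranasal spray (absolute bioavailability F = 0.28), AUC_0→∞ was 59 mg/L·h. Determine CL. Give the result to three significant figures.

CL = F × Dose / AUC_0→∞
   = 0.28 × 200 / 59 = 0.949153 L/h

CL = 0.949 L/h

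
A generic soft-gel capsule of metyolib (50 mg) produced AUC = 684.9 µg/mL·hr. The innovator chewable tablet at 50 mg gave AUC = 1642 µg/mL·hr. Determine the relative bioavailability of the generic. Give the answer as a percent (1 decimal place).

F_rel = (AUC_test/D_test) / (AUC_ref/D_ref)
      = (684.9/50) / (1642/50)
      = 13.698 / 32.84 = 0.4171 = 41.71%

F_rel = 41.7%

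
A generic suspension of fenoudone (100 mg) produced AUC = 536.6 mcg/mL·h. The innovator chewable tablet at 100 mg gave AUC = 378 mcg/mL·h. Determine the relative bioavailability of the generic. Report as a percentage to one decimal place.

F_rel = (AUC_test/D_test) / (AUC_ref/D_ref)
      = (536.6/100) / (378/100)
      = 5.366 / 3.78 = 1.4196 = 141.96%

F_rel = 142.0%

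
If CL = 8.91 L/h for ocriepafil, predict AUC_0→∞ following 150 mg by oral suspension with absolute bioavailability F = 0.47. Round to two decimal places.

AUC_0→∞ = F × Dose / CL
        = 0.47 × 150 / 8.91 = 7.91246 mg/L·h

AUC = 7.91 mg/L·h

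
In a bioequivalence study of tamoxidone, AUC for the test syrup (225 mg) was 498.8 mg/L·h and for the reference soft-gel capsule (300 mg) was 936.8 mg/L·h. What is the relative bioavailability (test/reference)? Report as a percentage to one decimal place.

F_rel = (AUC_test/D_test) / (AUC_ref/D_ref)
      = (498.8/225) / (936.8/300)
      = 2.21689 / 3.12267 = 0.7099 = 70.99%

F_rel = 71.0%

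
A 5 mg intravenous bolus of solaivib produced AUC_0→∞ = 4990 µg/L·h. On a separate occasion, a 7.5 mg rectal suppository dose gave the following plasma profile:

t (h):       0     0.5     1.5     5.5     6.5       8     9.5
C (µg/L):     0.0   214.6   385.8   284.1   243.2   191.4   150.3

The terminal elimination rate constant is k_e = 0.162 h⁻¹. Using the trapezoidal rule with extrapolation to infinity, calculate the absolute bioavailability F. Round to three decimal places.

F = 0.463

Trapezoidal AUC_0→9.5 (rectal suppository):
  [0→0.5]: (0.0+214.6)/2 × 0.5 = 53.65
  [0.5→1.5]: (214.6+385.8)/2 × 1 = 300.2
  [1.5→5.5]: (385.8+284.1)/2 × 4 = 1339.8
  [5.5→6.5]: (284.1+243.2)/2 × 1 = 263.65
  [6.5→8]: (243.2+191.4)/2 × 1.5 = 325.95
  [8→9.5]: (191.4+150.3)/2 × 1.5 = 256.275
  Sum = 2539.525 µg/L·h
Tail: C_last/k_e = 150.3/0.162 = 927.778
AUC_0→∞ (rectal suppository) = 2539.525 + 927.778 = 3467.303 µg/L·h
F = (AUC_ev/D_ev)/(AUC_iv/D_iv) = (3467.303/7.5)/(4990/5) = 462.307/998 = 0.4632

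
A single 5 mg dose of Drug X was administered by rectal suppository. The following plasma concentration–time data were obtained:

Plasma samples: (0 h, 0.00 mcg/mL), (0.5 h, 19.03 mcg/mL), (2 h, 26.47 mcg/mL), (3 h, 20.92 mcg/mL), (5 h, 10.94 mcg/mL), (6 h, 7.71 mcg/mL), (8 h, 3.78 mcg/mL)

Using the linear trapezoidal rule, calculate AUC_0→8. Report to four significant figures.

AUC = 115.3 mcg/mL·h

Trapezoidal AUC_0→8:
  [0→0.5]: (0.00+19.03)/2 × 0.5 = 4.7575
  [0.5→2]: (19.03+26.47)/2 × 1.5 = 34.125
  [2→3]: (26.47+20.92)/2 × 1 = 23.695
  [3→5]: (20.92+10.94)/2 × 2 = 31.86
  [5→6]: (10.94+7.71)/2 × 1 = 9.325
  [6→8]: (7.71+3.78)/2 × 2 = 11.49
  Sum = 115.2525 mcg/mL·h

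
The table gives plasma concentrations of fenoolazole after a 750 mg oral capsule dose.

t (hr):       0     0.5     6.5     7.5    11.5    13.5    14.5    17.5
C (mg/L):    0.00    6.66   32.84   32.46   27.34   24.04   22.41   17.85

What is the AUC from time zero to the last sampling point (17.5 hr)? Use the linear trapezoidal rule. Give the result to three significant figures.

Trapezoidal AUC_0→17.5:
  [0→0.5]: (0.00+6.66)/2 × 0.5 = 1.665
  [0.5→6.5]: (6.66+32.84)/2 × 6 = 118.5
  [6.5→7.5]: (32.84+32.46)/2 × 1 = 32.65
  [7.5→11.5]: (32.46+27.34)/2 × 4 = 119.6
  [11.5→13.5]: (27.34+24.04)/2 × 2 = 51.38
  [13.5→14.5]: (24.04+22.41)/2 × 1 = 23.225
  [14.5→17.5]: (22.41+17.85)/2 × 3 = 60.39
  Sum = 407.41 mg/L·hr

AUC = 407 mg/L·hr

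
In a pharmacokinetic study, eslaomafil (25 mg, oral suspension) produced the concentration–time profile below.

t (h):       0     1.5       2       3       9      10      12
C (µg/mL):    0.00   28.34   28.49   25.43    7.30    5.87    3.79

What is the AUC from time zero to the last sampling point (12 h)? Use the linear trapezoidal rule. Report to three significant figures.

Trapezoidal AUC_0→12:
  [0→1.5]: (0.00+28.34)/2 × 1.5 = 21.255
  [1.5→2]: (28.34+28.49)/2 × 0.5 = 14.2075
  [2→3]: (28.49+25.43)/2 × 1 = 26.96
  [3→9]: (25.43+7.30)/2 × 6 = 98.19
  [9→10]: (7.30+5.87)/2 × 1 = 6.585
  [10→12]: (5.87+3.79)/2 × 2 = 9.66
  Sum = 176.8575 µg/mL·h

AUC = 177 µg/mL·h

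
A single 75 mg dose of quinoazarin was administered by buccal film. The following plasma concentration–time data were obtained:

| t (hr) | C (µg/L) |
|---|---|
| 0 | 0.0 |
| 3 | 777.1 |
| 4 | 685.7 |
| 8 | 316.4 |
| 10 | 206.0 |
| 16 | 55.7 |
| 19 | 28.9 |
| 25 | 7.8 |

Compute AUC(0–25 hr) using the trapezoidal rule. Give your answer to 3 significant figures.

Trapezoidal AUC_0→25:
  [0→3]: (0.0+777.1)/2 × 3 = 1165.65
  [3→4]: (777.1+685.7)/2 × 1 = 731.4
  [4→8]: (685.7+316.4)/2 × 4 = 2004.2
  [8→10]: (316.4+206.0)/2 × 2 = 522.4
  [10→16]: (206.0+55.7)/2 × 6 = 785.1
  [16→19]: (55.7+28.9)/2 × 3 = 126.9
  [19→25]: (28.9+7.8)/2 × 6 = 110.1
  Sum = 5445.75 µg/L·hr

AUC = 5450 µg/L·hr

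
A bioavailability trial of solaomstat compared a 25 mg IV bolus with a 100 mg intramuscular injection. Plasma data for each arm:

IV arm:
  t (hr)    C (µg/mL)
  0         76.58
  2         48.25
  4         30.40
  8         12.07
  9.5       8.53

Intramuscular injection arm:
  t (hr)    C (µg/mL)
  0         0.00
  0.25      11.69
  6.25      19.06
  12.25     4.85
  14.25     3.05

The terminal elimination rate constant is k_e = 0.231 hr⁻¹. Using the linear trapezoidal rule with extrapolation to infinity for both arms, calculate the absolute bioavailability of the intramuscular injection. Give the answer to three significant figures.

Trapezoidal AUC_0→9.5 (IV):
  [0→2]: (76.58+48.25)/2 × 2 = 124.83
  [2→4]: (48.25+30.40)/2 × 2 = 78.65
  [4→8]: (30.40+12.07)/2 × 4 = 84.94
  [8→9.5]: (12.07+8.53)/2 × 1.5 = 15.45
  Sum = 303.87 µg/mL·hr
IV tail: 8.53/0.231 = 36.926; AUC_iv,0→∞ = 303.87 + 36.926 = 340.796 µg/mL·hr
Trapezoidal AUC_0→14.25 (intramuscular injection):
  [0→0.25]: (0.00+11.69)/2 × 0.25 = 1.46125
  [0.25→6.25]: (11.69+19.06)/2 × 6 = 92.25
  [6.25→12.25]: (19.06+4.85)/2 × 6 = 71.73
  [12.25→14.25]: (4.85+3.05)/2 × 2 = 7.9
  Sum = 173.34125 µg/mL·hr
intramuscular injection tail: 3.05/0.231 = 13.203; AUC_ev,0→∞ = 173.34125 + 13.203 = 186.54425 µg/mL·hr
F = (AUC_ev/D_ev)/(AUC_iv/D_iv) = (186.54425/100)/(340.796/25) = 1.8654425/13.63184 = 0.1368

F = 0.137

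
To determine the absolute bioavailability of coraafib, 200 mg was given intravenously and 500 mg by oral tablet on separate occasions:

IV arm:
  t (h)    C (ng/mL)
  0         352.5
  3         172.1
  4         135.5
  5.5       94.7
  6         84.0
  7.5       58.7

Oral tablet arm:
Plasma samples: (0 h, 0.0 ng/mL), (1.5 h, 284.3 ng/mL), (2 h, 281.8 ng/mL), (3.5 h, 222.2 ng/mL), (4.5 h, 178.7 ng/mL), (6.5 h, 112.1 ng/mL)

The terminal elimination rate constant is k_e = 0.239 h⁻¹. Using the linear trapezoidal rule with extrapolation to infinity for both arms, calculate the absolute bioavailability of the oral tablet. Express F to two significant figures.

F = 0.45

Trapezoidal AUC_0→7.5 (IV):
  [0→3]: (352.5+172.1)/2 × 3 = 786.9
  [3→4]: (172.1+135.5)/2 × 1 = 153.8
  [4→5.5]: (135.5+94.7)/2 × 1.5 = 172.65
  [5.5→6]: (94.7+84.0)/2 × 0.5 = 44.675
  [6→7.5]: (84.0+58.7)/2 × 1.5 = 107.025
  Sum = 1265.05 ng/mL·h
IV tail: 58.7/0.239 = 245.607; AUC_iv,0→∞ = 1265.05 + 245.607 = 1510.657 ng/mL·h
Trapezoidal AUC_0→6.5 (oral tablet):
  [0→1.5]: (0.0+284.3)/2 × 1.5 = 213.225
  [1.5→2]: (284.3+281.8)/2 × 0.5 = 141.525
  [2→3.5]: (281.8+222.2)/2 × 1.5 = 378.0
  [3.5→4.5]: (222.2+178.7)/2 × 1 = 200.45
  [4.5→6.5]: (178.7+112.1)/2 × 2 = 290.8
  Sum = 1224.0 ng/mL·h
oral tablet tail: 112.1/0.239 = 469.038; AUC_ev,0→∞ = 1224.0 + 469.038 = 1693.038 ng/mL·h
F = (AUC_ev/D_ev)/(AUC_iv/D_iv) = (1693.038/500)/(1510.657/200) = 3.386076/7.553285 = 0.4483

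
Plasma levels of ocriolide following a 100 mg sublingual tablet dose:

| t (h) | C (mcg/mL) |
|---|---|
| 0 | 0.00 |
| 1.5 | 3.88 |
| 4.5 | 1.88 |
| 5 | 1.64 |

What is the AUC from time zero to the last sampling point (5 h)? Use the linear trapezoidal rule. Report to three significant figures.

Trapezoidal AUC_0→5:
  [0→1.5]: (0.00+3.88)/2 × 1.5 = 2.91
  [1.5→4.5]: (3.88+1.88)/2 × 3 = 8.64
  [4.5→5]: (1.88+1.64)/2 × 0.5 = 0.88
  Sum = 12.43 mcg/mL·h

AUC = 12.4 mcg/mL·h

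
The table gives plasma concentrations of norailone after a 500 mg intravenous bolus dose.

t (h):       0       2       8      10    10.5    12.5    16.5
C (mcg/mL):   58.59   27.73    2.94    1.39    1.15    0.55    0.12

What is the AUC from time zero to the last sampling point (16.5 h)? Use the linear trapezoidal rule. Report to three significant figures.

AUC = 186 mcg/mL·h

Trapezoidal AUC_0→16.5:
  [0→2]: (58.59+27.73)/2 × 2 = 86.32
  [2→8]: (27.73+2.94)/2 × 6 = 92.01
  [8→10]: (2.94+1.39)/2 × 2 = 4.33
  [10→10.5]: (1.39+1.15)/2 × 0.5 = 0.635
  [10.5→12.5]: (1.15+0.55)/2 × 2 = 1.7
  [12.5→16.5]: (0.55+0.12)/2 × 4 = 1.34
  Sum = 186.335 mcg/mL·h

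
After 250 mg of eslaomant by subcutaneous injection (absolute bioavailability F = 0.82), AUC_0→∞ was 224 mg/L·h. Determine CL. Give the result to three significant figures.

CL = F × Dose / AUC_0→∞
   = 0.82 × 250 / 224 = 0.915179 L/h

CL = 0.915 L/h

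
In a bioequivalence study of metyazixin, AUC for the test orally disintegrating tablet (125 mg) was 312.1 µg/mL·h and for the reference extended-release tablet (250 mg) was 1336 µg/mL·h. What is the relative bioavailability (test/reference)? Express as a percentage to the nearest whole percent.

F_rel = (AUC_test/D_test) / (AUC_ref/D_ref)
      = (312.1/125) / (1336/250)
      = 2.4968 / 5.344 = 0.4672 = 46.72%

F_rel = 47%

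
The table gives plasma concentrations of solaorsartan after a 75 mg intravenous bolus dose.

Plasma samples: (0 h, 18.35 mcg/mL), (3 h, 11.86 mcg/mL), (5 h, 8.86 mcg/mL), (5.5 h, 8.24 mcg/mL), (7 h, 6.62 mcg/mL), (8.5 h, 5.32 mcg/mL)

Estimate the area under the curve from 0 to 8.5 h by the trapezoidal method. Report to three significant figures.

AUC = 90.4 mcg/mL·h

Trapezoidal AUC_0→8.5:
  [0→3]: (18.35+11.86)/2 × 3 = 45.315
  [3→5]: (11.86+8.86)/2 × 2 = 20.72
  [5→5.5]: (8.86+8.24)/2 × 0.5 = 4.275
  [5.5→7]: (8.24+6.62)/2 × 1.5 = 11.145
  [7→8.5]: (6.62+5.32)/2 × 1.5 = 8.955
  Sum = 90.41 mcg/mL·h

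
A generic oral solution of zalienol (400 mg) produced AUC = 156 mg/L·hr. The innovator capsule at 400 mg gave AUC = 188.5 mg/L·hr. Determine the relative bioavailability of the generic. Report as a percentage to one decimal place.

F_rel = 82.8%

F_rel = (AUC_test/D_test) / (AUC_ref/D_ref)
      = (156/400) / (188.5/400)
      = 0.39 / 0.47125 = 0.8276 = 82.76%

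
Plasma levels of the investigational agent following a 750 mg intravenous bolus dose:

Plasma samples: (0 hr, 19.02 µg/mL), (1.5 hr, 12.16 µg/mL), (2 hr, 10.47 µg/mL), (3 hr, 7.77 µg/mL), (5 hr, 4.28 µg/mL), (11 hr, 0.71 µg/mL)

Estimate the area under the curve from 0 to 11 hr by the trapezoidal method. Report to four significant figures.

Trapezoidal AUC_0→11:
  [0→1.5]: (19.02+12.16)/2 × 1.5 = 23.385
  [1.5→2]: (12.16+10.47)/2 × 0.5 = 5.6575
  [2→3]: (10.47+7.77)/2 × 1 = 9.12
  [3→5]: (7.77+4.28)/2 × 2 = 12.05
  [5→11]: (4.28+0.71)/2 × 6 = 14.97
  Sum = 65.1825 µg/mL·hr

AUC = 65.18 µg/mL·hr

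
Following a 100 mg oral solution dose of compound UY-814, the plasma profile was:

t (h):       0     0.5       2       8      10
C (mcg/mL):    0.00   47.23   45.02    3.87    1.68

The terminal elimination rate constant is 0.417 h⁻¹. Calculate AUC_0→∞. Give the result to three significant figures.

AUC = 237 mcg/mL·h

Trapezoidal AUC_0→10:
  [0→0.5]: (0.00+47.23)/2 × 0.5 = 11.8075
  [0.5→2]: (47.23+45.02)/2 × 1.5 = 69.1875
  [2→8]: (45.02+3.87)/2 × 6 = 146.67
  [8→10]: (3.87+1.68)/2 × 2 = 5.55
  Sum = 233.215 mcg/mL·h
Extrapolated tail: C_last / k_e = 1.68 / 0.417 = 4.029
AUC_0→∞ = 233.215 + 4.029 = 237.244 mcg/mL·h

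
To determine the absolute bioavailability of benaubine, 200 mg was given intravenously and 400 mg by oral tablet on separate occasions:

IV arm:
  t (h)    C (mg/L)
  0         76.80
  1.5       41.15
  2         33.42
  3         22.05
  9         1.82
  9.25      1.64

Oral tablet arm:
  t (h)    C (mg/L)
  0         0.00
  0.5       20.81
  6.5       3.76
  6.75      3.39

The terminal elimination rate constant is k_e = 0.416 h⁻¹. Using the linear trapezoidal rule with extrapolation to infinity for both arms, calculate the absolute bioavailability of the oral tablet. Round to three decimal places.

Trapezoidal AUC_0→9.25 (IV):
  [0→1.5]: (76.80+41.15)/2 × 1.5 = 88.4625
  [1.5→2]: (41.15+33.42)/2 × 0.5 = 18.6425
  [2→3]: (33.42+22.05)/2 × 1 = 27.735
  [3→9]: (22.05+1.82)/2 × 6 = 71.61
  [9→9.25]: (1.82+1.64)/2 × 0.25 = 0.4325
  Sum = 206.8825 mg/L·h
IV tail: 1.64/0.416 = 3.942; AUC_iv,0→∞ = 206.8825 + 3.942 = 210.8245 mg/L·h
Trapezoidal AUC_0→6.75 (oral tablet):
  [0→0.5]: (0.00+20.81)/2 × 0.5 = 5.2025
  [0.5→6.5]: (20.81+3.76)/2 × 6 = 73.71
  [6.5→6.75]: (3.76+3.39)/2 × 0.25 = 0.89375
  Sum = 79.80625 mg/L·h
oral tablet tail: 3.39/0.416 = 8.149; AUC_ev,0→∞ = 79.80625 + 8.149 = 87.95525 mg/L·h
F = (AUC_ev/D_ev)/(AUC_iv/D_iv) = (87.95525/400)/(210.8245/200) = 0.219888/1.0541225 = 0.2086

F = 0.209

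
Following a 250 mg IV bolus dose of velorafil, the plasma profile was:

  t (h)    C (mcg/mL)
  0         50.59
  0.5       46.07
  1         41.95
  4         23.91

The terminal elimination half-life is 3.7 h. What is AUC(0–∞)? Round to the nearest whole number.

Trapezoidal AUC_0→4:
  [0→0.5]: (50.59+46.07)/2 × 0.5 = 24.165
  [0.5→1]: (46.07+41.95)/2 × 0.5 = 22.005
  [1→4]: (41.95+23.91)/2 × 3 = 98.79
  Sum = 144.96 mcg/mL·h
k_e = ln2 / t½ = 0.693147 / 3.7 = 0.1873 h^-1
Extrapolated tail: C_last / k_e = 23.91 / 0.1873 = 127.656
AUC_0→∞ = 144.96 + 127.656 = 272.616 mcg/mL·h

AUC = 273 mcg/mL·h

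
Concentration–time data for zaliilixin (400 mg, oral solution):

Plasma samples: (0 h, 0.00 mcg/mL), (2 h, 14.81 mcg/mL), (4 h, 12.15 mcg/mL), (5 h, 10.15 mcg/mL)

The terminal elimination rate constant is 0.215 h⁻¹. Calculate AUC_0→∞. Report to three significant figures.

Trapezoidal AUC_0→5:
  [0→2]: (0.00+14.81)/2 × 2 = 14.81
  [2→4]: (14.81+12.15)/2 × 2 = 26.96
  [4→5]: (12.15+10.15)/2 × 1 = 11.15
  Sum = 52.92 mcg/mL·h
Extrapolated tail: C_last / k_e = 10.15 / 0.215 = 47.209
AUC_0→∞ = 52.92 + 47.209 = 100.129 mcg/mL·h

AUC = 100 mcg/mL·h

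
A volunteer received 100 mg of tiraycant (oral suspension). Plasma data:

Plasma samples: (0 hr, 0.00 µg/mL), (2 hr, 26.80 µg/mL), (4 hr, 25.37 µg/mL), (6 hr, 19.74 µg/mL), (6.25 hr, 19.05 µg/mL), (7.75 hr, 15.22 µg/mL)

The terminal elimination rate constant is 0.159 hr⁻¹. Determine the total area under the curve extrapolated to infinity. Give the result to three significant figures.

Trapezoidal AUC_0→7.75:
  [0→2]: (0.00+26.80)/2 × 2 = 26.8
  [2→4]: (26.80+25.37)/2 × 2 = 52.17
  [4→6]: (25.37+19.74)/2 × 2 = 45.11
  [6→6.25]: (19.74+19.05)/2 × 0.25 = 4.84875
  [6.25→7.75]: (19.05+15.22)/2 × 1.5 = 25.7025
  Sum = 154.63125 µg/mL·hr
Extrapolated tail: C_last / k_e = 15.22 / 0.159 = 95.723
AUC_0→∞ = 154.63125 + 95.723 = 250.35425 µg/mL·hr

AUC = 250 µg/mL·hr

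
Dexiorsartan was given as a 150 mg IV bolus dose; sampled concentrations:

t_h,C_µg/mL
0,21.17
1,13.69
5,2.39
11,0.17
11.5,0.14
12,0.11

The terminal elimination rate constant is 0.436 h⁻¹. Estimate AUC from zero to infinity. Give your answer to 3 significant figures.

Trapezoidal AUC_0→12:
  [0→1]: (21.17+13.69)/2 × 1 = 17.43
  [1→5]: (13.69+2.39)/2 × 4 = 32.16
  [5→11]: (2.39+0.17)/2 × 6 = 7.68
  [11→11.5]: (0.17+0.14)/2 × 0.5 = 0.0775
  [11.5→12]: (0.14+0.11)/2 × 0.5 = 0.0625
  Sum = 57.41 µg/mL·h
Extrapolated tail: C_last / k_e = 0.11 / 0.436 = 0.252
AUC_0→∞ = 57.41 + 0.252 = 57.662 µg/mL·h

AUC = 57.7 µg/mL·h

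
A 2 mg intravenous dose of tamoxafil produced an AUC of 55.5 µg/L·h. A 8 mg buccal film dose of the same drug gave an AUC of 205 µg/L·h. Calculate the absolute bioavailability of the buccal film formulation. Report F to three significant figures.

F = (AUC_ev / D_ev) / (AUC_iv / D_iv)
  = (205/8) / (55.5/2)
  = 25.625 / 27.75 = 0.9234

F = 0.923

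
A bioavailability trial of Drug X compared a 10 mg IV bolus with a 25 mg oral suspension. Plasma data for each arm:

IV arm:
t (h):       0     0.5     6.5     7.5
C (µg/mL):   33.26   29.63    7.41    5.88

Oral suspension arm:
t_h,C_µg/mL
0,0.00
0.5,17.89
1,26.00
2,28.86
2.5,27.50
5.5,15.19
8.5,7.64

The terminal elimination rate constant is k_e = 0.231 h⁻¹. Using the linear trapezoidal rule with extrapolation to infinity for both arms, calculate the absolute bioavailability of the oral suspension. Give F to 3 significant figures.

F = 0.474

Trapezoidal AUC_0→7.5 (IV):
  [0→0.5]: (33.26+29.63)/2 × 0.5 = 15.7225
  [0.5→6.5]: (29.63+7.41)/2 × 6 = 111.12
  [6.5→7.5]: (7.41+5.88)/2 × 1 = 6.645
  Sum = 133.4875 µg/mL·h
IV tail: 5.88/0.231 = 25.455; AUC_iv,0→∞ = 133.4875 + 25.455 = 158.9425 µg/mL·h
Trapezoidal AUC_0→8.5 (oral suspension):
  [0→0.5]: (0.00+17.89)/2 × 0.5 = 4.4725
  [0.5→1]: (17.89+26.00)/2 × 0.5 = 10.9725
  [1→2]: (26.00+28.86)/2 × 1 = 27.43
  [2→2.5]: (28.86+27.50)/2 × 0.5 = 14.09
  [2.5→5.5]: (27.50+15.19)/2 × 3 = 64.035
  [5.5→8.5]: (15.19+7.64)/2 × 3 = 34.245
  Sum = 155.245 µg/mL·h
oral suspension tail: 7.64/0.231 = 33.074; AUC_ev,0→∞ = 155.245 + 33.074 = 188.319 µg/mL·h
F = (AUC_ev/D_ev)/(AUC_iv/D_iv) = (188.319/25)/(158.9425/10) = 7.53276/15.89425 = 0.4739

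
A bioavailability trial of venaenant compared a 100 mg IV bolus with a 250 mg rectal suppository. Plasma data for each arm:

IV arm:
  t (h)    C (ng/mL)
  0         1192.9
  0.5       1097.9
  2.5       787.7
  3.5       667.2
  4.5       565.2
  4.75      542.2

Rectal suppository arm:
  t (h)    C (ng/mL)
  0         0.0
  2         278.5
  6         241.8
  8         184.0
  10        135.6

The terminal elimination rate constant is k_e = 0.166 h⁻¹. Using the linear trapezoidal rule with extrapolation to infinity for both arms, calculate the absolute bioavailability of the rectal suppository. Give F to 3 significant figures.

Trapezoidal AUC_0→4.75 (IV):
  [0→0.5]: (1192.9+1097.9)/2 × 0.5 = 572.7
  [0.5→2.5]: (1097.9+787.7)/2 × 2 = 1885.6
  [2.5→3.5]: (787.7+667.2)/2 × 1 = 727.45
  [3.5→4.5]: (667.2+565.2)/2 × 1 = 616.2
  [4.5→4.75]: (565.2+542.2)/2 × 0.25 = 138.425
  Sum = 3940.375 ng/mL·h
IV tail: 542.2/0.166 = 3266.265; AUC_iv,0→∞ = 3940.375 + 3266.265 = 7206.64 ng/mL·h
Trapezoidal AUC_0→10 (rectal suppository):
  [0→2]: (0.0+278.5)/2 × 2 = 278.5
  [2→6]: (278.5+241.8)/2 × 4 = 1040.6
  [6→8]: (241.8+184.0)/2 × 2 = 425.8
  [8→10]: (184.0+135.6)/2 × 2 = 319.6
  Sum = 2064.5 ng/mL·h
rectal suppository tail: 135.6/0.166 = 816.867; AUC_ev,0→∞ = 2064.5 + 816.867 = 2881.367 ng/mL·h
F = (AUC_ev/D_ev)/(AUC_iv/D_iv) = (2881.367/250)/(7206.64/100) = 11.525468/72.0664 = 0.1599

F = 0.160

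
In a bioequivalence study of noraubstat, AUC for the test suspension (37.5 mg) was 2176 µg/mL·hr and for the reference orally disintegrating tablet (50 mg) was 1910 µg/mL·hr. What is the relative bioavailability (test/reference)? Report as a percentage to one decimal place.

F_rel = 151.9%

F_rel = (AUC_test/D_test) / (AUC_ref/D_ref)
      = (2176/37.5) / (1910/50)
      = 58.0267 / 38.2 = 1.5190 = 151.90%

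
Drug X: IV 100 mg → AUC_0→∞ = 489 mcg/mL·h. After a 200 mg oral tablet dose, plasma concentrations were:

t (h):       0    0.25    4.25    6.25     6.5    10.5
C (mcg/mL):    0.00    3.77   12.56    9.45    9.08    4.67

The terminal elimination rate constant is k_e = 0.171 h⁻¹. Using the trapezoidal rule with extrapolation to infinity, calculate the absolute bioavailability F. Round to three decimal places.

Trapezoidal AUC_0→10.5 (oral tablet):
  [0→0.25]: (0.00+3.77)/2 × 0.25 = 0.47125
  [0.25→4.25]: (3.77+12.56)/2 × 4 = 32.66
  [4.25→6.25]: (12.56+9.45)/2 × 2 = 22.01
  [6.25→6.5]: (9.45+9.08)/2 × 0.25 = 2.31625
  [6.5→10.5]: (9.08+4.67)/2 × 4 = 27.5
  Sum = 84.9575 mcg/mL·h
Tail: C_last/k_e = 4.67/0.171 = 27.310
AUC_0→∞ (oral tablet) = 84.9575 + 27.310 = 112.2675 mcg/mL·h
F = (AUC_ev/D_ev)/(AUC_iv/D_iv) = (112.2675/200)/(489/100) = 0.5613375/4.89 = 0.1148

F = 0.115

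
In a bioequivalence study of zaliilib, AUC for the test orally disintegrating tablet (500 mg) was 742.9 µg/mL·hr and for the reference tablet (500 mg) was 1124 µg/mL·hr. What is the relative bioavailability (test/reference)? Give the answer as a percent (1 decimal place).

F_rel = (AUC_test/D_test) / (AUC_ref/D_ref)
      = (742.9/500) / (1124/500)
      = 1.4858 / 2.248 = 0.6609 = 66.09%

F_rel = 66.1%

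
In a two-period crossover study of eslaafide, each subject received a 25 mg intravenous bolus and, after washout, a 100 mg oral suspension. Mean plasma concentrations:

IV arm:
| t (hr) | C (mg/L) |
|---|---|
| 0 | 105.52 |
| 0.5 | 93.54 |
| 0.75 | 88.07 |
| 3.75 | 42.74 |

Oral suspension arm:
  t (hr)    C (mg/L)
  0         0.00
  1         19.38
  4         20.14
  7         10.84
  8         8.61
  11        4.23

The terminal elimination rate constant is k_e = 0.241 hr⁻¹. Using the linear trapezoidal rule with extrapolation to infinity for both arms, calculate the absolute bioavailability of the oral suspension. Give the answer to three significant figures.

F = 0.0908

Trapezoidal AUC_0→3.75 (IV):
  [0→0.5]: (105.52+93.54)/2 × 0.5 = 49.765
  [0.5→0.75]: (93.54+88.07)/2 × 0.25 = 22.70125
  [0.75→3.75]: (88.07+42.74)/2 × 3 = 196.215
  Sum = 268.68125 mg/L·hr
IV tail: 42.74/0.241 = 177.344; AUC_iv,0→∞ = 268.68125 + 177.344 = 446.02525 mg/L·hr
Trapezoidal AUC_0→11 (oral suspension):
  [0→1]: (0.00+19.38)/2 × 1 = 9.69
  [1→4]: (19.38+20.14)/2 × 3 = 59.28
  [4→7]: (20.14+10.84)/2 × 3 = 46.47
  [7→8]: (10.84+8.61)/2 × 1 = 9.725
  [8→11]: (8.61+4.23)/2 × 3 = 19.26
  Sum = 144.425 mg/L·hr
oral suspension tail: 4.23/0.241 = 17.552; AUC_ev,0→∞ = 144.425 + 17.552 = 161.977 mg/L·hr
F = (AUC_ev/D_ev)/(AUC_iv/D_iv) = (161.977/100)/(446.02525/25) = 1.61977/17.84101 = 0.0908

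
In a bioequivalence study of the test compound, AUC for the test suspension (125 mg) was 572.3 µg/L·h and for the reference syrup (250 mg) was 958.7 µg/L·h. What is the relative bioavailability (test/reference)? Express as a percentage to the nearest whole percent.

F_rel = 119%

F_rel = (AUC_test/D_test) / (AUC_ref/D_ref)
      = (572.3/125) / (958.7/250)
      = 4.5784 / 3.8348 = 1.1939 = 119.39%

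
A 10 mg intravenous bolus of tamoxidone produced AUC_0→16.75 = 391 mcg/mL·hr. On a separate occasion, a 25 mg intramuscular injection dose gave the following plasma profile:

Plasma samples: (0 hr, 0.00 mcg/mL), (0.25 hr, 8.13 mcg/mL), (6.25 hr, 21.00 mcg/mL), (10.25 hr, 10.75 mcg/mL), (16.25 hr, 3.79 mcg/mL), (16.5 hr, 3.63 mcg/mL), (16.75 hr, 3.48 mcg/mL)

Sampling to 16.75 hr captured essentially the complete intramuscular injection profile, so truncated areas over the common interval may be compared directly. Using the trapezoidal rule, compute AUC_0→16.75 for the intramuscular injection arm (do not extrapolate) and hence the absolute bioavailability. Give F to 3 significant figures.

Trapezoidal AUC_0→16.75 (intramuscular injection):
  [0→0.25]: (0.00+8.13)/2 × 0.25 = 1.01625
  [0.25→6.25]: (8.13+21.00)/2 × 6 = 87.39
  [6.25→10.25]: (21.00+10.75)/2 × 4 = 63.5
  [10.25→16.25]: (10.75+3.79)/2 × 6 = 43.62
  [16.25→16.5]: (3.79+3.63)/2 × 0.25 = 0.9275
  [16.5→16.75]: (3.63+3.48)/2 × 0.25 = 0.88875
  Sum = 197.3425 mcg/mL·hr
F = (AUC_ev/D_ev)/(AUC_iv/D_iv) = (197.3425/25)/(391/10) = 7.8937/39.1 = 0.2019

F = 0.202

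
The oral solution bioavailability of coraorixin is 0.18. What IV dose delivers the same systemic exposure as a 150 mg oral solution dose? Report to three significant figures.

Systemic exposure from an extravascular dose = F × D_ev, so the equivalent IV dose is F × D_ev.
D_iv = F × D_ev = 0.18 × 150 = 27 mg

D_iv = 27.0 mg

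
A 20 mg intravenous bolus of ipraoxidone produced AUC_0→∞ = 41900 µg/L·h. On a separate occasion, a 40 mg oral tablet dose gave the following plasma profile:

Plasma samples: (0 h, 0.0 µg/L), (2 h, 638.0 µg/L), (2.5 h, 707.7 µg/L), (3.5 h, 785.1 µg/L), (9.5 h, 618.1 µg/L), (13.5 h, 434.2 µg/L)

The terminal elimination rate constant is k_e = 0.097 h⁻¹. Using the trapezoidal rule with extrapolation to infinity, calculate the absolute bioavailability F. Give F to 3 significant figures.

Trapezoidal AUC_0→13.5 (oral tablet):
  [0→2]: (0.0+638.0)/2 × 2 = 638.0
  [2→2.5]: (638.0+707.7)/2 × 0.5 = 336.425
  [2.5→3.5]: (707.7+785.1)/2 × 1 = 746.4
  [3.5→9.5]: (785.1+618.1)/2 × 6 = 4209.6
  [9.5→13.5]: (618.1+434.2)/2 × 4 = 2104.6
  Sum = 8035.025 µg/L·h
Tail: C_last/k_e = 434.2/0.097 = 4476.289
AUC_0→∞ (oral tablet) = 8035.025 + 4476.289 = 12511.314 µg/L·h
F = (AUC_ev/D_ev)/(AUC_iv/D_iv) = (12511.314/40)/(41900/20) = 312.78285/2095 = 0.1493

F = 0.149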